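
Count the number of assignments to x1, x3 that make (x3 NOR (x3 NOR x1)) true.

Satisfying assignments: (1,0)
Count: 1 out of 4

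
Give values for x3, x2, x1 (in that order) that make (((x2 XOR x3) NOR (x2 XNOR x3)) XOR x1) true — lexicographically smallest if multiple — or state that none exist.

x3=0, x2=0, x1=1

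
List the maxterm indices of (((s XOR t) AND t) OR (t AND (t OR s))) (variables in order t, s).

ΠM(0, 1) = (t OR s) AND (t OR NOT s)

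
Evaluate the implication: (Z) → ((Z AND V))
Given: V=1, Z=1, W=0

Antecedent (Z) = 1; consequent ((Z AND V)) = 1.
1 → 1 = 1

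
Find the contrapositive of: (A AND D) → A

Contrapositive: NOT A → NOT (A AND D)
Note: A statement and its contrapositive are logically equivalent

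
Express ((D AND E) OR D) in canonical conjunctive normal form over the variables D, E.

(D OR E) AND (D OR NOT E)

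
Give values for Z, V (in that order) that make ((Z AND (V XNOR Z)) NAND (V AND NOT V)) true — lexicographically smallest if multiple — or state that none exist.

Z=0, V=0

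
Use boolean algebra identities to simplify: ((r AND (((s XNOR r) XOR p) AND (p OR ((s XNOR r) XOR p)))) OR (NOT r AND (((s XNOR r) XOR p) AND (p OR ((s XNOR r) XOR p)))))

By distribution ((E AND v) OR (E AND NOT v) = E) then absorption (E AND (E OR v) = E):
= ((s XNOR r) XOR p)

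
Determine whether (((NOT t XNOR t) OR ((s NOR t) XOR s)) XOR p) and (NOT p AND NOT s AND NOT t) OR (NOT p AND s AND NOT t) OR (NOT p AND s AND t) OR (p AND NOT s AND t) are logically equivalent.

Yes, they are equivalent — the two output columns agree on all 8 assignments:
p | s | t | Expression 1 | Expression 2
---------------------------------------
0 | 0 | 0 | 1 | 1
0 | 0 | 1 | 0 | 0
0 | 1 | 0 | 1 | 1
0 | 1 | 1 | 1 | 1
1 | 0 | 0 | 0 | 0
1 | 0 | 1 | 1 | 1
1 | 1 | 0 | 0 | 0
1 | 1 | 1 | 0 | 0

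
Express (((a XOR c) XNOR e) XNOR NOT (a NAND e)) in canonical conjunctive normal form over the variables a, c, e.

(a OR c OR e) AND (a OR NOT c OR NOT e) AND (NOT a OR NOT c OR e) AND (NOT a OR NOT c OR NOT e)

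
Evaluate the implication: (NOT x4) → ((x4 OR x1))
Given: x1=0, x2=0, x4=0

Antecedent (NOT x4) = 1; consequent ((x4 OR x1)) = 0.
1 → 0 = 0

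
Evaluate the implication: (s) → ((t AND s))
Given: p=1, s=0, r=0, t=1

Antecedent (s) = 0; consequent ((t AND s)) = 0.
0 → 0 = 1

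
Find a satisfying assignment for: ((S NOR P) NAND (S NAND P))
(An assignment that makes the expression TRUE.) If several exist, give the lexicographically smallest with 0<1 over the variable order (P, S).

P=0, S=1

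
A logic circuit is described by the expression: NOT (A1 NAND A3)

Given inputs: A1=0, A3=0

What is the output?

Substituting: NOT (0 NAND 0)
= 0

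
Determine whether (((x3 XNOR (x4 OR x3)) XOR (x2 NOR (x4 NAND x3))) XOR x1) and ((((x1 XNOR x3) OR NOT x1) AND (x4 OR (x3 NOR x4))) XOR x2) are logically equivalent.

No. Counterexample: with x2=0, x1=0, x4=0, x3=1, Expression 1 = 1 but Expression 2 = 0.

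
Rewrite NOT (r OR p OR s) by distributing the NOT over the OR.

NOT r AND NOT p AND NOT s
De Morgan's: NOT(OR of terms) = AND of negations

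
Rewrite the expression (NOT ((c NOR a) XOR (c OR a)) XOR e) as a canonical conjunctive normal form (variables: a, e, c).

(a OR e OR c) AND (a OR e OR NOT c) AND (NOT a OR e OR c) AND (NOT a OR e OR NOT c)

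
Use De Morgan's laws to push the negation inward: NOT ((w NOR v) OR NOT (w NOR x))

NOT (w NOR v) AND (w NOR x)
De Morgan's: NOT(OR of terms) = AND of negations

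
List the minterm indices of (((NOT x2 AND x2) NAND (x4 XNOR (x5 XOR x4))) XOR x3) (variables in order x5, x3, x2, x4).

Σm(0, 1, 2, 3, 8, 9, 10, 11) = (NOT x5 AND NOT x3 AND NOT x2 AND NOT x4) OR (NOT x5 AND NOT x3 AND NOT x2 AND x4) OR (NOT x5 AND NOT x3 AND x2 AND NOT x4) OR (NOT x5 AND NOT x3 AND x2 AND x4) OR (x5 AND NOT x3 AND NOT x2 AND NOT x4) OR (x5 AND NOT x3 AND NOT x2 AND x4) OR (x5 AND NOT x3 AND x2 AND NOT x4) OR (x5 AND NOT x3 AND x2 AND x4)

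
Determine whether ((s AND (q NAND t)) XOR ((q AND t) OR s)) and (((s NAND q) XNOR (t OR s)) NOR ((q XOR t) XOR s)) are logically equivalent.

No. Counterexample: with s=0, q=0, t=0, Expression 1 = 0 but Expression 2 = 1.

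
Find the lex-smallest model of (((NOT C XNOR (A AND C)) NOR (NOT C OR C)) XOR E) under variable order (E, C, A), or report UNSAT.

E=1, C=0, A=0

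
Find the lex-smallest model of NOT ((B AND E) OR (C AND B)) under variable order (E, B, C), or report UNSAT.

E=0, B=0, C=0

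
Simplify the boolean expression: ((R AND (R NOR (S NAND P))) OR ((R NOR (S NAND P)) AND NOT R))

By distribution ((E AND v) OR (E AND NOT v) = E):
= (R NOR (S NAND P))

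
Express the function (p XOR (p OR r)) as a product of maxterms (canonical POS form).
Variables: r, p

ΠM(0, 1, 3) = (r OR p) AND (r OR NOT p) AND (NOT r OR NOT p)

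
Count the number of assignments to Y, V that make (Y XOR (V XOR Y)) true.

Satisfying assignments: (0,1), (1,1)
Count: 2 out of 4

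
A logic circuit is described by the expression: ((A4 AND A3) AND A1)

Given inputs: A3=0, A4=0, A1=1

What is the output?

Substituting: ((0 AND 0) AND 1)
= 0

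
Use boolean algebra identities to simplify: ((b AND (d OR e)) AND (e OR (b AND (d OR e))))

By absorption (E AND (E OR v) = E):
= (b AND (d OR e))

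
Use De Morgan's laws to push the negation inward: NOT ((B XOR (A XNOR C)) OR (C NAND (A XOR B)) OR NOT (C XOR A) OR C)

NOT (B XOR (A XNOR C)) AND NOT (C NAND (A XOR B)) AND (C XOR A) AND NOT C
De Morgan's: NOT(OR of terms) = AND of negations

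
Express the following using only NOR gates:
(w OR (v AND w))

((w NOR ((v NOR v) NOR (w NOR w))) NOR (w NOR ((v NOR v) NOR (w NOR w))))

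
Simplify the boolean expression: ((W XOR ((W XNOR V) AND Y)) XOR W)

By XOR self-cancellation ((E XOR v) XOR v = E):
= ((W XNOR V) AND Y)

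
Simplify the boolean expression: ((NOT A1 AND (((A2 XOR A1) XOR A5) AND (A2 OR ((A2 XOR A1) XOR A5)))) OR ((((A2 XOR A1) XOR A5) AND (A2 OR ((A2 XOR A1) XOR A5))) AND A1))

By distribution ((E AND v) OR (E AND NOT v) = E) then absorption (E AND (E OR v) = E):
= ((A2 XOR A1) XOR A5)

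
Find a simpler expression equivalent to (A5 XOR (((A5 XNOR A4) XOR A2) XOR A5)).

By XOR self-cancellation ((E XOR v) XOR v = E):
= ((A5 XNOR A4) XOR A2)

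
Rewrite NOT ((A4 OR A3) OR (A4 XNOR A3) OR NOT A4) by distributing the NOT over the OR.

NOT (A4 OR A3) AND NOT (A4 XNOR A3) AND A4
De Morgan's: NOT(OR of terms) = AND of negations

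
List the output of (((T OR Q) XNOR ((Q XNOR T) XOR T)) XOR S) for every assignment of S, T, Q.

S | T | Q | Output
------------------
0 | 0 | 0 | 0
0 | 0 | 1 | 0
0 | 1 | 0 | 1
0 | 1 | 1 | 0
1 | 0 | 0 | 1
1 | 0 | 1 | 1
1 | 1 | 0 | 0
1 | 1 | 1 | 1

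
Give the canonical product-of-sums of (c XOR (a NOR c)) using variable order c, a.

ΠM(1) = (c OR NOT a)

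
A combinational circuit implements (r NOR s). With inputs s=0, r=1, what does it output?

Substituting: (1 NOR 0)
= 0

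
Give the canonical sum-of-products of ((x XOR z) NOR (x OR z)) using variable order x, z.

Σm(0) = (NOT x AND NOT z)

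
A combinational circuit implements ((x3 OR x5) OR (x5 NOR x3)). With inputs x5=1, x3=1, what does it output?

Substituting: ((1 OR 1) OR (1 NOR 1))
= 1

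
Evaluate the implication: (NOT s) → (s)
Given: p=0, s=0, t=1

Antecedent (NOT s) = 1; consequent (s) = 0.
1 → 0 = 0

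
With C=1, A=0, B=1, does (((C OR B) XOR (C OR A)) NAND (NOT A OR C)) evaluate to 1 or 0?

Substituting: (((1 OR 1) XOR (1 OR 0)) NAND (NOT 0 OR 1))
= 1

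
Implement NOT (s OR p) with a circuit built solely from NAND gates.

(((s NAND s) NAND (p NAND p)) NAND ((s NAND s) NAND (p NAND p)))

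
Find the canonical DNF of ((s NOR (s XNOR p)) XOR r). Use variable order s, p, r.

(NOT s AND NOT p AND r) OR (NOT s AND p AND NOT r) OR (s AND NOT p AND r) OR (s AND p AND r)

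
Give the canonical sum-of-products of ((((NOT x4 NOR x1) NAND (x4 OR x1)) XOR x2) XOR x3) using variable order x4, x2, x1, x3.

Σm(0, 2, 5, 7, 9, 10, 12, 15) = (NOT x4 AND NOT x2 AND NOT x1 AND NOT x3) OR (NOT x4 AND NOT x2 AND x1 AND NOT x3) OR (NOT x4 AND x2 AND NOT x1 AND x3) OR (NOT x4 AND x2 AND x1 AND x3) OR (x4 AND NOT x2 AND NOT x1 AND x3) OR (x4 AND NOT x2 AND x1 AND NOT x3) OR (x4 AND x2 AND NOT x1 AND NOT x3) OR (x4 AND x2 AND x1 AND x3)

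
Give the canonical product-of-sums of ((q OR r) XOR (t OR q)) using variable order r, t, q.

ΠM(0, 1, 3, 5, 6, 7) = (r OR t OR q) AND (r OR t OR NOT q) AND (r OR NOT t OR NOT q) AND (NOT r OR t OR NOT q) AND (NOT r OR NOT t OR q) AND (NOT r OR NOT t OR NOT q)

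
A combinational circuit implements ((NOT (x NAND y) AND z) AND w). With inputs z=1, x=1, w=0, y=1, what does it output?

Substituting: ((NOT (1 NAND 1) AND 1) AND 0)
= 0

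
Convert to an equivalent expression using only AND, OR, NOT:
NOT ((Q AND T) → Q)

(Q AND T) AND NOT Q
(Negated implication: NOT(A → B) = A AND NOT B)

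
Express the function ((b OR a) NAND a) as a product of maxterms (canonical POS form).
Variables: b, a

ΠM(1, 3) = (b OR NOT a) AND (NOT b OR NOT a)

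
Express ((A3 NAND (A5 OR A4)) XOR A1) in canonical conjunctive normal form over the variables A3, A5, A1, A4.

(A3 OR A5 OR NOT A1 OR A4) AND (A3 OR A5 OR NOT A1 OR NOT A4) AND (A3 OR NOT A5 OR NOT A1 OR A4) AND (A3 OR NOT A5 OR NOT A1 OR NOT A4) AND (NOT A3 OR A5 OR A1 OR NOT A4) AND (NOT A3 OR A5 OR NOT A1 OR A4) AND (NOT A3 OR NOT A5 OR A1 OR A4) AND (NOT A3 OR NOT A5 OR A1 OR NOT A4)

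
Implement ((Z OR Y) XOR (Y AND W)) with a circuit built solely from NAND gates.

((((Z NAND Z) NAND (Y NAND Y)) NAND (((Z NAND Z) NAND (Y NAND Y)) NAND ((Y NAND W) NAND (Y NAND W)))) NAND (((Y NAND W) NAND (Y NAND W)) NAND (((Z NAND Z) NAND (Y NAND Y)) NAND ((Y NAND W) NAND (Y NAND W)))))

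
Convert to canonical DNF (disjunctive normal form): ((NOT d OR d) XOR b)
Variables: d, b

(NOT d AND NOT b) OR (d AND NOT b)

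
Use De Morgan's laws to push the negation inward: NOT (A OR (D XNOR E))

NOT A AND NOT (D XNOR E)
De Morgan's: NOT(OR of terms) = AND of negations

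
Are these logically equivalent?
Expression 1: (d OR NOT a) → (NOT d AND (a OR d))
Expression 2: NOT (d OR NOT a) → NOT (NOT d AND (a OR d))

No, Inverse is not equivalent to original (counterexample: d=0, a=0)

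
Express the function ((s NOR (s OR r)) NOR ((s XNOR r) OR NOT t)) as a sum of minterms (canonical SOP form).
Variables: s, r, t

Σm(3, 5) = (NOT s AND r AND t) OR (s AND NOT r AND t)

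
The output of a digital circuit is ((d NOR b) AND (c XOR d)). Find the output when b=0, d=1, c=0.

Substituting: ((1 NOR 0) AND (0 XOR 1))
= 0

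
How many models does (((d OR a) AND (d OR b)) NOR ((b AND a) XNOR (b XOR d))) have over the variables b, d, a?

Satisfying assignments: (1,0,0)
Count: 1 out of 8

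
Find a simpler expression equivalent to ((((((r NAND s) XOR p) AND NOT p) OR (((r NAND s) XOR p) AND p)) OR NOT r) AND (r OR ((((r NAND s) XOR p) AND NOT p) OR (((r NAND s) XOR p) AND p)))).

By distribution ((E OR v) AND (E OR NOT v) = E) then distribution ((E AND v) OR (E AND NOT v) = E):
= ((r NAND s) XOR p)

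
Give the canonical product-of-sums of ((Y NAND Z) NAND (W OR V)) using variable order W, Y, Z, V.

ΠM(1, 3, 5, 8, 9, 10, 11, 12, 13) = (W OR Y OR Z OR NOT V) AND (W OR Y OR NOT Z OR NOT V) AND (W OR NOT Y OR Z OR NOT V) AND (NOT W OR Y OR Z OR V) AND (NOT W OR Y OR Z OR NOT V) AND (NOT W OR Y OR NOT Z OR V) AND (NOT W OR Y OR NOT Z OR NOT V) AND (NOT W OR NOT Y OR Z OR V) AND (NOT W OR NOT Y OR Z OR NOT V)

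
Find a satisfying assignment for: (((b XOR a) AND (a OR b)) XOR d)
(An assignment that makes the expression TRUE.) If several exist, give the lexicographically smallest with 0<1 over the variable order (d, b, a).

d=0, b=0, a=1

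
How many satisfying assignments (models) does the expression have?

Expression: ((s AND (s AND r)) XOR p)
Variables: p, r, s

Satisfying assignments: (0,1,1), (1,0,0), (1,0,1), (1,1,0)
Count: 4 out of 8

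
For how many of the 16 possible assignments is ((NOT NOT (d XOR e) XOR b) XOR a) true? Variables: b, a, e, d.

Satisfying assignments: (0,0,0,1), (0,0,1,0), (0,1,0,0), (0,1,1,1), (1,0,0,0), (1,0,1,1), (1,1,0,1), (1,1,1,0)
Count: 8 out of 16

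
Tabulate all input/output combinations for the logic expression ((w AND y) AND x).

y | x | w | Output
------------------
0 | 0 | 0 | 0
0 | 0 | 1 | 0
0 | 1 | 0 | 0
0 | 1 | 1 | 0
1 | 0 | 0 | 0
1 | 0 | 1 | 0
1 | 1 | 0 | 0
1 | 1 | 1 | 1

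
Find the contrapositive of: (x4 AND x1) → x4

Contrapositive: NOT x4 → NOT (x4 AND x1)
Note: A statement and its contrapositive are logically equivalent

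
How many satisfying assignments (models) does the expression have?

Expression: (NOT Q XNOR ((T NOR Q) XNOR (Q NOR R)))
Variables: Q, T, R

Satisfying assignments: (0,0,0), (0,1,1)
Count: 2 out of 8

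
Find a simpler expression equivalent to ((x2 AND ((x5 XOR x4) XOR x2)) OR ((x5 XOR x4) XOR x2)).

By absorption (E OR (E AND v) = E):
= ((x5 XOR x4) XOR x2)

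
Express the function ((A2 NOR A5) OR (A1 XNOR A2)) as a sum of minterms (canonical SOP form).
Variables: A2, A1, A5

Σm(0, 1, 2, 6, 7) = (NOT A2 AND NOT A1 AND NOT A5) OR (NOT A2 AND NOT A1 AND A5) OR (NOT A2 AND A1 AND NOT A5) OR (A2 AND A1 AND NOT A5) OR (A2 AND A1 AND A5)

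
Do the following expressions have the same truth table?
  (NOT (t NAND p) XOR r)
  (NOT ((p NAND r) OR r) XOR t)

No. Counterexample: with t=0, p=0, r=1, Expression 1 = 1 but Expression 2 = 0.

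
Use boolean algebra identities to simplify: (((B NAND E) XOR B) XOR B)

By XOR self-cancellation ((E XOR v) XOR v = E):
= (B NAND E)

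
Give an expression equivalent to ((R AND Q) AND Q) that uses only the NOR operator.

((((R NOR R) NOR (Q NOR Q)) NOR ((R NOR R) NOR (Q NOR Q))) NOR (Q NOR Q))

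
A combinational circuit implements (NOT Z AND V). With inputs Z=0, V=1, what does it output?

Substituting: (NOT 0 AND 1)
= 1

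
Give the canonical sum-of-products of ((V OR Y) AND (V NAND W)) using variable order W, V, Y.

Σm(1, 2, 3, 5) = (NOT W AND NOT V AND Y) OR (NOT W AND V AND NOT Y) OR (NOT W AND V AND Y) OR (W AND NOT V AND Y)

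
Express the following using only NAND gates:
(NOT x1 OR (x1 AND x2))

(((x1 NAND x1) NAND (x1 NAND x1)) NAND (((x1 NAND x2) NAND (x1 NAND x2)) NAND ((x1 NAND x2) NAND (x1 NAND x2))))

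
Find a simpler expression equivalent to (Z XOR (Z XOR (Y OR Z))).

By XOR self-cancellation ((E XOR v) XOR v = E):
= (Y OR Z)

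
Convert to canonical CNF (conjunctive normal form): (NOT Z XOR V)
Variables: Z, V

(Z OR NOT V) AND (NOT Z OR V)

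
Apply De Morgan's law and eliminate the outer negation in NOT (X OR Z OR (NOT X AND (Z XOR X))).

NOT X AND NOT Z AND NOT (NOT X AND (Z XOR X))
De Morgan's: NOT(OR of terms) = AND of negations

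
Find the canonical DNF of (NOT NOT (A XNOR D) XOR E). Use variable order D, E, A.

(NOT D AND NOT E AND NOT A) OR (NOT D AND E AND A) OR (D AND NOT E AND A) OR (D AND E AND NOT A)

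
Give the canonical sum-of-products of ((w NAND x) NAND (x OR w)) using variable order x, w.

Σm(0, 3) = (NOT x AND NOT w) OR (x AND w)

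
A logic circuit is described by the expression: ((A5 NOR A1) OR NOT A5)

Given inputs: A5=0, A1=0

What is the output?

Substituting: ((0 NOR 0) OR NOT 0)
= 1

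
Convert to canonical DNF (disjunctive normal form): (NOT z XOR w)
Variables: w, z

(NOT w AND NOT z) OR (w AND z)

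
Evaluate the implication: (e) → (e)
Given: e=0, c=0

Antecedent (e) = 0; consequent (e) = 0.
0 → 0 = 1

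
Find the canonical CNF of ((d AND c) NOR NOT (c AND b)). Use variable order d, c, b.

(d OR c OR b) AND (d OR c OR NOT b) AND (d OR NOT c OR b) AND (NOT d OR c OR b) AND (NOT d OR c OR NOT b) AND (NOT d OR NOT c OR b) AND (NOT d OR NOT c OR NOT b)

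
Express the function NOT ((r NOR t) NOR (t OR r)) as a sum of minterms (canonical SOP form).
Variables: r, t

Σm(0, 1, 2, 3) = (NOT r AND NOT t) OR (NOT r AND t) OR (r AND NOT t) OR (r AND t)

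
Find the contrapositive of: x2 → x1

Contrapositive: NOT x1 → NOT x2
Note: A statement and its contrapositive are logically equivalent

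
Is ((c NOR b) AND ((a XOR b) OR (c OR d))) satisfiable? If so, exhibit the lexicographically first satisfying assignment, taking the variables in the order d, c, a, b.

d=0, c=0, a=1, b=0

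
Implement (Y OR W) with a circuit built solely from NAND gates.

((Y NAND Y) NAND (W NAND W))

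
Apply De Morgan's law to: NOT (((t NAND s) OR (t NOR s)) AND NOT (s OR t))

NOT ((t NAND s) OR (t NOR s)) OR (s OR t)
De Morgan's: NOT(AND of terms) = OR of negations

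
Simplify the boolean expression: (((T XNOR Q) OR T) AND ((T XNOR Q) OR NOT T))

By distribution ((E OR v) AND (E OR NOT v) = E):
= (T XNOR Q)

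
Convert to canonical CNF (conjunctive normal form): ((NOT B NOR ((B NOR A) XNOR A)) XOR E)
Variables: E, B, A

(E OR B OR A) AND (E OR B OR NOT A) AND (E OR NOT B OR A) AND (NOT E OR NOT B OR NOT A)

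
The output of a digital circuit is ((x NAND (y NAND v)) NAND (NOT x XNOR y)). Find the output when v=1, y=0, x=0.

Substituting: ((0 NAND (0 NAND 1)) NAND (NOT 0 XNOR 0))
= 1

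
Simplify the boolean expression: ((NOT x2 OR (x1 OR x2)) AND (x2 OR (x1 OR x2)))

By distribution ((E OR v) AND (E OR NOT v) = E):
= (x1 OR x2)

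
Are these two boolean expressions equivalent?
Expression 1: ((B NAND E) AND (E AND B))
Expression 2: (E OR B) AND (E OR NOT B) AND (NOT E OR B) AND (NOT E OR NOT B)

Yes, they are equivalent — the two output columns agree on all 4 assignments:
E | B | Expression 1 | Expression 2
-----------------------------------
0 | 0 | 0 | 0
0 | 1 | 0 | 0
1 | 0 | 0 | 0
1 | 1 | 0 | 0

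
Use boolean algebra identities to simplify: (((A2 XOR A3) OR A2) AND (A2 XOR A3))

By absorption (E AND (E OR v) = E):
= (A2 XOR A3)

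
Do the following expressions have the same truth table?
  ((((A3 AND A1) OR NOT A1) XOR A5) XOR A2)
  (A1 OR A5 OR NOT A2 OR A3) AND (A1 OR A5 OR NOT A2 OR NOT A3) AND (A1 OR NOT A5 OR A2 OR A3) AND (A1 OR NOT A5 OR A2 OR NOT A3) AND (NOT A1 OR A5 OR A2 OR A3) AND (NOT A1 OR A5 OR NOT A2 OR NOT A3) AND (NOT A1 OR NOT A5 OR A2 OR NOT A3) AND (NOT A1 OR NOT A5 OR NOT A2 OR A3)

Yes, they are equivalent — the two output columns agree on all 16 assignments:
A1 | A5 | A2 | A3 | Expression 1 | Expression 2
-----------------------------------------------
0 | 0 | 0 | 0 | 1 | 1
0 | 0 | 0 | 1 | 1 | 1
0 | 0 | 1 | 0 | 0 | 0
0 | 0 | 1 | 1 | 0 | 0
0 | 1 | 0 | 0 | 0 | 0
0 | 1 | 0 | 1 | 0 | 0
0 | 1 | 1 | 0 | 1 | 1
0 | 1 | 1 | 1 | 1 | 1
1 | 0 | 0 | 0 | 0 | 0
1 | 0 | 0 | 1 | 1 | 1
1 | 0 | 1 | 0 | 1 | 1
1 | 0 | 1 | 1 | 0 | 0
1 | 1 | 0 | 0 | 1 | 1
1 | 1 | 0 | 1 | 0 | 0
1 | 1 | 1 | 0 | 0 | 0
1 | 1 | 1 | 1 | 1 | 1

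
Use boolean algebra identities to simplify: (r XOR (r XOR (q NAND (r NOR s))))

By XOR self-cancellation ((E XOR v) XOR v = E):
= (q NAND (r NOR s))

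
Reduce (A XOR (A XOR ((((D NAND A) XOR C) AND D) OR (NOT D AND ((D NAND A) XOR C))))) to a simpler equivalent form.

By XOR self-cancellation ((E XOR v) XOR v = E) then distribution ((E AND v) OR (E AND NOT v) = E):
= ((D NAND A) XOR C)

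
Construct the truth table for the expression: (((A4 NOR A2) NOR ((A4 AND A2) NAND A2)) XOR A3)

A4 | A3 | A2 | Output
---------------------
0 | 0 | 0 | 0
0 | 0 | 1 | 0
0 | 1 | 0 | 1
0 | 1 | 1 | 1
1 | 0 | 0 | 0
1 | 0 | 1 | 1
1 | 1 | 0 | 1
1 | 1 | 1 | 0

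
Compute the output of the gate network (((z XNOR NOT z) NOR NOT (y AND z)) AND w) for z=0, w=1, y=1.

Substituting: (((0 XNOR NOT 0) NOR NOT (1 AND 0)) AND 1)
= 0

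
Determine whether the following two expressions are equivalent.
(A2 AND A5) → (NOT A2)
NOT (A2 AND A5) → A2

No, Inverse is not equivalent to original (counterexample: A2=0, A5=0)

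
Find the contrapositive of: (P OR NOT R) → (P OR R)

Contrapositive: NOT (P OR R) → NOT (P OR NOT R)
Note: A statement and its contrapositive are logically equivalent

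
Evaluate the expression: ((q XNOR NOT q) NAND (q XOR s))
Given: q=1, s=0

Substituting: ((1 XNOR NOT 1) NAND (1 XOR 0))
= 1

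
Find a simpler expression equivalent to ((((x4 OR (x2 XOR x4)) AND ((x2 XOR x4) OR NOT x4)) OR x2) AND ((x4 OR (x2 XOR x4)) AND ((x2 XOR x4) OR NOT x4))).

By absorption (E AND (E OR v) = E) then distribution ((E OR v) AND (E OR NOT v) = E):
= (x2 XOR x4)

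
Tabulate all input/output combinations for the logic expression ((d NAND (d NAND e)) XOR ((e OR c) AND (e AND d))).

d | e | c | Output
------------------
0 | 0 | 0 | 1
0 | 0 | 1 | 1
0 | 1 | 0 | 1
0 | 1 | 1 | 1
1 | 0 | 0 | 0
1 | 0 | 1 | 0
1 | 1 | 0 | 0
1 | 1 | 1 | 0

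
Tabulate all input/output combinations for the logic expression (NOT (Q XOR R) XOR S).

S | R | Q | Output
------------------
0 | 0 | 0 | 1
0 | 0 | 1 | 0
0 | 1 | 0 | 0
0 | 1 | 1 | 1
1 | 0 | 0 | 0
1 | 0 | 1 | 1
1 | 1 | 0 | 1
1 | 1 | 1 | 0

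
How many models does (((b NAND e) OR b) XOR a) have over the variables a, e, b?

Satisfying assignments: (0,0,0), (0,0,1), (0,1,0), (0,1,1)
Count: 4 out of 8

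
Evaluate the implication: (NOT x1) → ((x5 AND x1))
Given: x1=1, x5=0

Antecedent (NOT x1) = 0; consequent ((x5 AND x1)) = 0.
0 → 0 = 1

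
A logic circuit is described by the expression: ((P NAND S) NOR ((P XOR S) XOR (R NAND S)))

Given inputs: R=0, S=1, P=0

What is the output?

Substituting: ((0 NAND 1) NOR ((0 XOR 1) XOR (0 NAND 1)))
= 0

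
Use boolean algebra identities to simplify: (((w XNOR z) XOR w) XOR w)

By XOR self-cancellation ((E XOR v) XOR v = E):
= (w XNOR z)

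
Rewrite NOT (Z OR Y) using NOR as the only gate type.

(((Z NOR Y) NOR (Z NOR Y)) NOR ((Z NOR Y) NOR (Z NOR Y)))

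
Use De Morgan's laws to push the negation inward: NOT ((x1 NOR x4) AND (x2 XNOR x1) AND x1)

NOT (x1 NOR x4) OR NOT (x2 XNOR x1) OR NOT x1
De Morgan's: NOT(AND of terms) = OR of negations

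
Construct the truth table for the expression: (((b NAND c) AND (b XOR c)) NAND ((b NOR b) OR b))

b | c | Output
--------------
0 | 0 | 1
0 | 1 | 0
1 | 0 | 0
1 | 1 | 1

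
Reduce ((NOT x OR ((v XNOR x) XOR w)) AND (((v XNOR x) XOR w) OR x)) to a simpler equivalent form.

By distribution ((E OR v) AND (E OR NOT v) = E):
= ((v XNOR x) XOR w)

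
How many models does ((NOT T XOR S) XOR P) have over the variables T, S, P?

Satisfying assignments: (0,0,0), (0,1,1), (1,0,1), (1,1,0)
Count: 4 out of 8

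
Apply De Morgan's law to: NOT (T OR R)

NOT T AND NOT R
De Morgan's: NOT(OR of terms) = AND of negations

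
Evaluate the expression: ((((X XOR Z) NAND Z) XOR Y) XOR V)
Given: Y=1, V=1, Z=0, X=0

Substituting: ((((0 XOR 0) NAND 0) XOR 1) XOR 1)
= 1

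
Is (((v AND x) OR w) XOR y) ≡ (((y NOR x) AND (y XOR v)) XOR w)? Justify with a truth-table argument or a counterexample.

No. Counterexample: with y=0, w=0, x=0, v=1, Expression 1 = 0 but Expression 2 = 1.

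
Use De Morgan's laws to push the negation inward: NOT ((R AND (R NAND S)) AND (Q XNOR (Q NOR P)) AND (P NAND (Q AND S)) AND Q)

NOT (R AND (R NAND S)) OR NOT (Q XNOR (Q NOR P)) OR NOT (P NAND (Q AND S)) OR NOT Q
De Morgan's: NOT(AND of terms) = OR of negations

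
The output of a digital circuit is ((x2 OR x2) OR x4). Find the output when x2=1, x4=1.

Substituting: ((1 OR 1) OR 1)
= 1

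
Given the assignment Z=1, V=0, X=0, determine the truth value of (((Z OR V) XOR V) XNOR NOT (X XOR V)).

Substituting: (((1 OR 0) XOR 0) XNOR NOT (0 XOR 0))
= 1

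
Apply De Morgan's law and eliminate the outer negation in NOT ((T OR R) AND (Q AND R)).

NOT (T OR R) OR NOT (Q AND R)
De Morgan's: NOT(AND of terms) = OR of negations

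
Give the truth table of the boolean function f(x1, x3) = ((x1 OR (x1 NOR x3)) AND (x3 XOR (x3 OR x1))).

x1 | x3 | Output
----------------
0 | 0 | 0
0 | 1 | 0
1 | 0 | 1
1 | 1 | 0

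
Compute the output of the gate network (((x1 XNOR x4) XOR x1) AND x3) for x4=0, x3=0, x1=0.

Substituting: (((0 XNOR 0) XOR 0) AND 0)
= 0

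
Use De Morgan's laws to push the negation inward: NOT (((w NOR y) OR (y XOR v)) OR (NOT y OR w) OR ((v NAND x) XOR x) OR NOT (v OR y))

NOT ((w NOR y) OR (y XOR v)) AND NOT (NOT y OR w) AND NOT ((v NAND x) XOR x) AND (v OR y)
De Morgan's: NOT(OR of terms) = AND of negations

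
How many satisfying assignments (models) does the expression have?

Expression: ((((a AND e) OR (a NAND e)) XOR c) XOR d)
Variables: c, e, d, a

Satisfying assignments: (0,0,0,0), (0,0,0,1), (0,1,0,0), (0,1,0,1), (1,0,1,0), (1,0,1,1), (1,1,1,0), (1,1,1,1)
Count: 8 out of 16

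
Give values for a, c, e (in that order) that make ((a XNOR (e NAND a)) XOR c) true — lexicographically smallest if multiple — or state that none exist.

a=0, c=1, e=0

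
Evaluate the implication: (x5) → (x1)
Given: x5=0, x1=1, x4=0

Antecedent (x5) = 0; consequent (x1) = 1.
0 → 1 = 1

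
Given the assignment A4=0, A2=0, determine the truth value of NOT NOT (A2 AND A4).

Substituting: NOT NOT (0 AND 0)
= 0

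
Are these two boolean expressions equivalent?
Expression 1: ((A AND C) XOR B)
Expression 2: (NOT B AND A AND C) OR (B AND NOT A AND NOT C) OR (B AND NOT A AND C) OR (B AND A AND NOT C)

Yes, they are equivalent — the two output columns agree on all 8 assignments:
B | A | C | Expression 1 | Expression 2
---------------------------------------
0 | 0 | 0 | 0 | 0
0 | 0 | 1 | 0 | 0
0 | 1 | 0 | 0 | 0
0 | 1 | 1 | 1 | 1
1 | 0 | 0 | 1 | 1
1 | 0 | 1 | 1 | 1
1 | 1 | 0 | 1 | 1
1 | 1 | 1 | 0 | 0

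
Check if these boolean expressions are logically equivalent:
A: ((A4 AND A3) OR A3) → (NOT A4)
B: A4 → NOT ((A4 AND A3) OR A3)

Yes, Contrapositive is always equivalent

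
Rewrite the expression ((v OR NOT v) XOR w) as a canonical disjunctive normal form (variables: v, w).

(NOT v AND NOT w) OR (v AND NOT w)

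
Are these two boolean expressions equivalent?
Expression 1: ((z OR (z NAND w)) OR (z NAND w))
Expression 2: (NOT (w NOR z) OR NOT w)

Yes, they are equivalent — the two output columns agree on all 4 assignments:
w | z | Expression 1 | Expression 2
-----------------------------------
0 | 0 | 1 | 1
0 | 1 | 1 | 1
1 | 0 | 1 | 1
1 | 1 | 1 | 1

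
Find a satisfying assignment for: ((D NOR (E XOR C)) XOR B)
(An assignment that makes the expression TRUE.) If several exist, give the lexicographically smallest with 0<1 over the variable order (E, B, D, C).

E=0, B=0, D=0, C=0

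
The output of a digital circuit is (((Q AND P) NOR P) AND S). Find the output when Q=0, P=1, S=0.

Substituting: (((0 AND 1) NOR 1) AND 0)
= 0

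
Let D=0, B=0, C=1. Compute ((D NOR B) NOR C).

Substituting: ((0 NOR 0) NOR 1)
= 0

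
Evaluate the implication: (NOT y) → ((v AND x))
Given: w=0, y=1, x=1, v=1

Antecedent (NOT y) = 0; consequent ((v AND x)) = 1.
0 → 1 = 1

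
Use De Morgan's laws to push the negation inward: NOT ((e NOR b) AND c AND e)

NOT (e NOR b) OR NOT c OR NOT e
De Morgan's: NOT(AND of terms) = OR of negations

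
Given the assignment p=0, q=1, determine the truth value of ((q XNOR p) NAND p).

Substituting: ((1 XNOR 0) NAND 0)
= 1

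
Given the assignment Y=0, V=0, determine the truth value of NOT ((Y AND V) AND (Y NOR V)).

Substituting: NOT ((0 AND 0) AND (0 NOR 0))
= 1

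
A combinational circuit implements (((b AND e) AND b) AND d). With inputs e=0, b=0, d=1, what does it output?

Substituting: (((0 AND 0) AND 0) AND 1)
= 0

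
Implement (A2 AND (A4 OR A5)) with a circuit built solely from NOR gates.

((A2 NOR A2) NOR (((A4 NOR A5) NOR (A4 NOR A5)) NOR ((A4 NOR A5) NOR (A4 NOR A5))))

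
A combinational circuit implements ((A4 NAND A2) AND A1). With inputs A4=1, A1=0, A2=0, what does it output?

Substituting: ((1 NAND 0) AND 0)
= 0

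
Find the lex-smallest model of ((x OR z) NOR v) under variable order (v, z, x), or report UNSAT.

v=0, z=0, x=0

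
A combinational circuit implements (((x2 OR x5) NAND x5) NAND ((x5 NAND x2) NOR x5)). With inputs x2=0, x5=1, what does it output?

Substituting: (((0 OR 1) NAND 1) NAND ((1 NAND 0) NOR 1))
= 1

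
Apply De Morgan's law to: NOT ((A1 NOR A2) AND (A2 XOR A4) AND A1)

NOT (A1 NOR A2) OR NOT (A2 XOR A4) OR NOT A1
De Morgan's: NOT(AND of terms) = OR of negations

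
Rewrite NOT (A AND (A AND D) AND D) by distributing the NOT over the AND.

NOT A OR NOT (A AND D) OR NOT D
De Morgan's: NOT(AND of terms) = OR of negations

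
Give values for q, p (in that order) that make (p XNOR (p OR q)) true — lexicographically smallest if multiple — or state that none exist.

q=0, p=0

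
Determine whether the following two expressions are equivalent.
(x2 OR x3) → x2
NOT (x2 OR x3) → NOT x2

No, Inverse is not equivalent to original (counterexample: x3=1, x2=0)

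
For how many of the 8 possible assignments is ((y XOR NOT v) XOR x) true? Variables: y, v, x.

Satisfying assignments: (0,0,0), (0,1,1), (1,0,1), (1,1,0)
Count: 4 out of 8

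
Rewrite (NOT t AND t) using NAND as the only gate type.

(((t NAND t) NAND t) NAND ((t NAND t) NAND t))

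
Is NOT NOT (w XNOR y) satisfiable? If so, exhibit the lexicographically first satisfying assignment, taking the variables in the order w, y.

w=0, y=0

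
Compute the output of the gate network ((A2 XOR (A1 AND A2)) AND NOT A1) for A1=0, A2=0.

Substituting: ((0 XOR (0 AND 0)) AND NOT 0)
= 0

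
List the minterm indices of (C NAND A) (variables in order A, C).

Σm(0, 1, 2) = (NOT A AND NOT C) OR (NOT A AND C) OR (A AND NOT C)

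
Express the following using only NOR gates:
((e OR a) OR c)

((((e NOR a) NOR (e NOR a)) NOR c) NOR (((e NOR a) NOR (e NOR a)) NOR c))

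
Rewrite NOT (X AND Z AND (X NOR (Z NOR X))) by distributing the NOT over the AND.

NOT X OR NOT Z OR NOT (X NOR (Z NOR X))
De Morgan's: NOT(AND of terms) = OR of negations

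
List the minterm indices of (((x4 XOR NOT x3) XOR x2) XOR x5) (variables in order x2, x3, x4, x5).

Σm(0, 3, 5, 6, 9, 10, 12, 15) = (NOT x2 AND NOT x3 AND NOT x4 AND NOT x5) OR (NOT x2 AND NOT x3 AND x4 AND x5) OR (NOT x2 AND x3 AND NOT x4 AND x5) OR (NOT x2 AND x3 AND x4 AND NOT x5) OR (x2 AND NOT x3 AND NOT x4 AND x5) OR (x2 AND NOT x3 AND x4 AND NOT x5) OR (x2 AND x3 AND NOT x4 AND NOT x5) OR (x2 AND x3 AND x4 AND x5)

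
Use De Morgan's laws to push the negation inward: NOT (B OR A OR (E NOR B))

NOT B AND NOT A AND NOT (E NOR B)
De Morgan's: NOT(OR of terms) = AND of negations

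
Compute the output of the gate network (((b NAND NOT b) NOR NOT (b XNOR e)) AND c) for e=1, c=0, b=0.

Substituting: (((0 NAND NOT 0) NOR NOT (0 XNOR 1)) AND 0)
= 0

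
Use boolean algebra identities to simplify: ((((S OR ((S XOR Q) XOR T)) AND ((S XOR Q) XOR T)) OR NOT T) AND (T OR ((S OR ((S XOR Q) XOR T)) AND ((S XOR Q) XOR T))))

By distribution ((E OR v) AND (E OR NOT v) = E) then absorption (E AND (E OR v) = E):
= ((S XOR Q) XOR T)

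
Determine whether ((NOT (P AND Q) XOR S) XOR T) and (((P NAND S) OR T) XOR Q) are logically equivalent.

No. Counterexample: with S=0, P=0, T=0, Q=1, Expression 1 = 1 but Expression 2 = 0.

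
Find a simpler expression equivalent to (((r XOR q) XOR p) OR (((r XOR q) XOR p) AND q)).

By absorption (E OR (E AND v) = E):
= ((r XOR q) XOR p)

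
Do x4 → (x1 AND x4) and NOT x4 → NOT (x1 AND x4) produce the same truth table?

No, Inverse is not equivalent to original (counterexample: x1=0, x4=1)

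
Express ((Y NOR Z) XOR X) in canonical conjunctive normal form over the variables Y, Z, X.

(Y OR Z OR NOT X) AND (Y OR NOT Z OR X) AND (NOT Y OR Z OR X) AND (NOT Y OR NOT Z OR X)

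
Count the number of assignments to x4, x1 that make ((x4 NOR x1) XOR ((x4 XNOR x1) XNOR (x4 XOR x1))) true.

Satisfying assignments: (0,0)
Count: 1 out of 4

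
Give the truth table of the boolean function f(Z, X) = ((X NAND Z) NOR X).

Z | X | Output
--------------
0 | 0 | 0
0 | 1 | 0
1 | 0 | 0
1 | 1 | 0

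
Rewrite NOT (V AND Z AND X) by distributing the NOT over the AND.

NOT V OR NOT Z OR NOT X
De Morgan's: NOT(AND of terms) = OR of negations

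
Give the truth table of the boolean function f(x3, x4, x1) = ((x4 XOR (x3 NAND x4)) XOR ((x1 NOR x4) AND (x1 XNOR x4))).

x3 | x4 | x1 | Output
---------------------
0 | 0 | 0 | 0
0 | 0 | 1 | 1
0 | 1 | 0 | 0
0 | 1 | 1 | 0
1 | 0 | 0 | 0
1 | 0 | 1 | 1
1 | 1 | 0 | 1
1 | 1 | 1 | 1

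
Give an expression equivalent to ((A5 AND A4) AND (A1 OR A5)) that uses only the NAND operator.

((((A5 NAND A4) NAND (A5 NAND A4)) NAND ((A1 NAND A1) NAND (A5 NAND A5))) NAND (((A5 NAND A4) NAND (A5 NAND A4)) NAND ((A1 NAND A1) NAND (A5 NAND A5))))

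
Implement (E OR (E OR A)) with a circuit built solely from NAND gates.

((E NAND E) NAND (((E NAND E) NAND (A NAND A)) NAND ((E NAND E) NAND (A NAND A))))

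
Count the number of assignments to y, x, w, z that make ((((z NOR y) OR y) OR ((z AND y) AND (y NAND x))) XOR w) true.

Satisfying assignments: (0,0,0,0), (0,0,1,1), (0,1,0,0), (0,1,1,1), (1,0,0,0), (1,0,0,1), (1,1,0,0), (1,1,0,1)
Count: 8 out of 16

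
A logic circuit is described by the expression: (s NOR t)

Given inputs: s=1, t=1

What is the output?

Substituting: (1 NOR 1)
= 0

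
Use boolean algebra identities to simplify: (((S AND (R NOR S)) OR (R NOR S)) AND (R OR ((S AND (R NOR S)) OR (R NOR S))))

By absorption (E AND (E OR v) = E) then absorption (E OR (E AND v) = E):
= (R NOR S)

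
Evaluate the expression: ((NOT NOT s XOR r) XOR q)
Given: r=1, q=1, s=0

Substituting: ((NOT NOT 0 XOR 1) XOR 1)
= 0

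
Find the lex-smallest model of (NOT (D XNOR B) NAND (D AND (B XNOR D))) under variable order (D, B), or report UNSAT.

D=0, B=0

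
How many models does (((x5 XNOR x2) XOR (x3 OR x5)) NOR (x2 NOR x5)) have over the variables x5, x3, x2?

Satisfying assignments: (0,0,1), (1,0,1), (1,1,1)
Count: 3 out of 8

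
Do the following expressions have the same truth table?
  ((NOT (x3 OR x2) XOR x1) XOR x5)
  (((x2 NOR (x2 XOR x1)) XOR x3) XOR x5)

No. Counterexample: with x1=0, x3=1, x5=0, x2=1, Expression 1 = 0 but Expression 2 = 1.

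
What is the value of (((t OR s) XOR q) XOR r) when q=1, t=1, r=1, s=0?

Substituting: (((1 OR 0) XOR 1) XOR 1)
= 1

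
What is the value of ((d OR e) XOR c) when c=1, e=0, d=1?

Substituting: ((1 OR 0) XOR 1)
= 0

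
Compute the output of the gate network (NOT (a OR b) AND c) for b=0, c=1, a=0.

Substituting: (NOT (0 OR 0) AND 1)
= 1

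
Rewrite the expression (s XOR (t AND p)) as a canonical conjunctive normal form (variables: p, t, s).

(p OR t OR s) AND (p OR NOT t OR s) AND (NOT p OR t OR s) AND (NOT p OR NOT t OR NOT s)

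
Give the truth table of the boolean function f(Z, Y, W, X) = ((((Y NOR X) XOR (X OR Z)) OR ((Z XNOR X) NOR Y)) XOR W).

Z | Y | W | X | Output
----------------------
0 | 0 | 0 | 0 | 1
0 | 0 | 0 | 1 | 1
0 | 0 | 1 | 0 | 0
0 | 0 | 1 | 1 | 0
0 | 1 | 0 | 0 | 0
0 | 1 | 0 | 1 | 1
0 | 1 | 1 | 0 | 1
0 | 1 | 1 | 1 | 0
1 | 0 | 0 | 0 | 1
1 | 0 | 0 | 1 | 1
1 | 0 | 1 | 0 | 0
1 | 0 | 1 | 1 | 0
1 | 1 | 0 | 0 | 1
1 | 1 | 0 | 1 | 1
1 | 1 | 1 | 0 | 0
1 | 1 | 1 | 1 | 0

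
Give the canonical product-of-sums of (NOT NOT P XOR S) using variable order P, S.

ΠM(0, 3) = (P OR S) AND (NOT P OR NOT S)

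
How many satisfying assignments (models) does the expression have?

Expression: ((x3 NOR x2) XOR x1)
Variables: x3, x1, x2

Satisfying assignments: (0,0,0), (0,1,1), (1,1,0), (1,1,1)
Count: 4 out of 8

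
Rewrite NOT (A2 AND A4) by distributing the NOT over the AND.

NOT A2 OR NOT A4
De Morgan's: NOT(AND of terms) = OR of negations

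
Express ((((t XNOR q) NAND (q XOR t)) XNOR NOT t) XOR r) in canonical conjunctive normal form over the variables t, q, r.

(t OR q OR NOT r) AND (t OR NOT q OR NOT r) AND (NOT t OR q OR r) AND (NOT t OR NOT q OR r)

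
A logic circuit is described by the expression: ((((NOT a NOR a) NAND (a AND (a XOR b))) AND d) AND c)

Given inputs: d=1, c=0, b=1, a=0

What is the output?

Substituting: ((((NOT 0 NOR 0) NAND (0 AND (0 XOR 1))) AND 1) AND 0)
= 0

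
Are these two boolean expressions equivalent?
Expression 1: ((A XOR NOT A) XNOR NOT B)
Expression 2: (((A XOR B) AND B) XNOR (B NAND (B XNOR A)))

No. Counterexample: with B=0, A=0, Expression 1 = 1 but Expression 2 = 0.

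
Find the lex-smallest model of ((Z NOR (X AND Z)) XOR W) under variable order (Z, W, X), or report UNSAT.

Z=0, W=0, X=0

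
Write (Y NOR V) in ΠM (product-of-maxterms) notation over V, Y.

ΠM(1, 2, 3) = (V OR NOT Y) AND (NOT V OR Y) AND (NOT V OR NOT Y)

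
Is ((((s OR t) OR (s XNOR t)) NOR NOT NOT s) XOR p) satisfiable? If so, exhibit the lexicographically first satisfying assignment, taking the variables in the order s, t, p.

s=0, t=0, p=1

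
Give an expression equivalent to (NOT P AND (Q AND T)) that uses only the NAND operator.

(((P NAND P) NAND ((Q NAND T) NAND (Q NAND T))) NAND ((P NAND P) NAND ((Q NAND T) NAND (Q NAND T))))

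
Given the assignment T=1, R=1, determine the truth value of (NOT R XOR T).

Substituting: (NOT 1 XOR 1)
= 1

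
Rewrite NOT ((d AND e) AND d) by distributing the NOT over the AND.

NOT (d AND e) OR NOT d
De Morgan's: NOT(AND of terms) = OR of negations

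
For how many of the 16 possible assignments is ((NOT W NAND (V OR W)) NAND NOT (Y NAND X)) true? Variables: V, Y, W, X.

Satisfying assignments: (0,0,0,0), (0,0,0,1), (0,0,1,0), (0,0,1,1), (0,1,0,0), (0,1,1,0), (1,0,0,0), (1,0,0,1), (1,0,1,0), (1,0,1,1), (1,1,0,0), (1,1,0,1), (1,1,1,0)
Count: 13 out of 16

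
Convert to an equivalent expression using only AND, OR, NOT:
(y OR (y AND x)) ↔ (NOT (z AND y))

((y OR (y AND x)) AND (NOT (z AND y))) OR (NOT (y OR (y AND x)) AND (z AND y))
(Biconditional = both true or both false)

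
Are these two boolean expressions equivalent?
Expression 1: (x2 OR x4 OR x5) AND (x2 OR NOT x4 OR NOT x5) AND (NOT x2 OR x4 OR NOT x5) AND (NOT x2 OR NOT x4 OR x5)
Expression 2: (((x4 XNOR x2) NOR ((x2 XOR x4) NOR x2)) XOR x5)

Yes, they are equivalent — the two output columns agree on all 8 assignments:
x2 | x4 | x5 | Expression 1 | Expression 2
------------------------------------------
0 | 0 | 0 | 0 | 0
0 | 0 | 1 | 1 | 1
0 | 1 | 0 | 1 | 1
0 | 1 | 1 | 0 | 0
1 | 0 | 0 | 1 | 1
1 | 0 | 1 | 0 | 0
1 | 1 | 0 | 0 | 0
1 | 1 | 1 | 1 | 1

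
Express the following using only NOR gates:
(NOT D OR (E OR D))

(((D NOR D) NOR ((E NOR D) NOR (E NOR D))) NOR ((D NOR D) NOR ((E NOR D) NOR (E NOR D))))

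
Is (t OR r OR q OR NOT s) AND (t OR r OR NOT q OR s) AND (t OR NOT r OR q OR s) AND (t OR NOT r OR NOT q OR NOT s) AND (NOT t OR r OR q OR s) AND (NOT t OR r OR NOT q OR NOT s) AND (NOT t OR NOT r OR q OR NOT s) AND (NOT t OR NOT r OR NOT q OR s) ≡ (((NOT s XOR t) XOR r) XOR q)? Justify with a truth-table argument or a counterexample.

Yes, they are equivalent — the two output columns agree on all 16 assignments:
t | r | q | s | Expression 1 | Expression 2
-------------------------------------------
0 | 0 | 0 | 0 | 1 | 1
0 | 0 | 0 | 1 | 0 | 0
0 | 0 | 1 | 0 | 0 | 0
0 | 0 | 1 | 1 | 1 | 1
0 | 1 | 0 | 0 | 0 | 0
0 | 1 | 0 | 1 | 1 | 1
0 | 1 | 1 | 0 | 1 | 1
0 | 1 | 1 | 1 | 0 | 0
1 | 0 | 0 | 0 | 0 | 0
1 | 0 | 0 | 1 | 1 | 1
1 | 0 | 1 | 0 | 1 | 1
1 | 0 | 1 | 1 | 0 | 0
1 | 1 | 0 | 0 | 1 | 1
1 | 1 | 0 | 1 | 0 | 0
1 | 1 | 1 | 0 | 0 | 0
1 | 1 | 1 | 1 | 1 | 1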